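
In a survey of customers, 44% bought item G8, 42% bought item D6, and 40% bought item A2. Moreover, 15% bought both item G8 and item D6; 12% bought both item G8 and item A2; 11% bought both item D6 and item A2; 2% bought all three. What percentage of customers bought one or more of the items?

Apply inclusion-exclusion:
P(≥1) = 44 + 42 + 40 − 15 − 12 − 11 + 2 = 90%

90%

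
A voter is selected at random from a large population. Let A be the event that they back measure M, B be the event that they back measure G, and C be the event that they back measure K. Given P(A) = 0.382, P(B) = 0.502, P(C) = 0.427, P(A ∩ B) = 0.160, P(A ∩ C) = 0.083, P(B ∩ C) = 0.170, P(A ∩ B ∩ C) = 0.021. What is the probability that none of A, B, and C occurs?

0.081

Using inclusion–exclusion:
P(A ∪ B ∪ C) = 0.382 + 0.502 + 0.427 − 0.160 − 0.083 − 0.170 + 0.021 = 0.919
P(none) = 1 − 0.919 = 0.081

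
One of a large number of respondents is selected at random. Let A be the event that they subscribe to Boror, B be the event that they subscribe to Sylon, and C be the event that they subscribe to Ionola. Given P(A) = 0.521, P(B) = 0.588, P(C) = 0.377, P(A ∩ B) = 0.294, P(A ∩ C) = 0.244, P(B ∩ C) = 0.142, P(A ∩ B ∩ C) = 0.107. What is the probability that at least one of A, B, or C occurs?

0.913

P(A ∪ B ∪ C) = 0.521 + 0.588 + 0.377 − 0.294 − 0.244 − 0.142 + 0.107 = 0.913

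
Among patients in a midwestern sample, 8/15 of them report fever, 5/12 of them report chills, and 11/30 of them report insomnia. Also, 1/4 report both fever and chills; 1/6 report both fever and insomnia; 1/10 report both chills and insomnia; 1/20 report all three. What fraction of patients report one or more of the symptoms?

P(at least one) = 8/15 + 5/12 + 11/30 − 1/4 − 1/6 − 1/10 + 1/20 = 17/20

17/20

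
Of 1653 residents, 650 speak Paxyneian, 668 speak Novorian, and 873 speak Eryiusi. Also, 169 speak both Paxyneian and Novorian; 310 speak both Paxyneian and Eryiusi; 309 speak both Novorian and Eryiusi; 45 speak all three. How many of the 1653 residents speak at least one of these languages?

1448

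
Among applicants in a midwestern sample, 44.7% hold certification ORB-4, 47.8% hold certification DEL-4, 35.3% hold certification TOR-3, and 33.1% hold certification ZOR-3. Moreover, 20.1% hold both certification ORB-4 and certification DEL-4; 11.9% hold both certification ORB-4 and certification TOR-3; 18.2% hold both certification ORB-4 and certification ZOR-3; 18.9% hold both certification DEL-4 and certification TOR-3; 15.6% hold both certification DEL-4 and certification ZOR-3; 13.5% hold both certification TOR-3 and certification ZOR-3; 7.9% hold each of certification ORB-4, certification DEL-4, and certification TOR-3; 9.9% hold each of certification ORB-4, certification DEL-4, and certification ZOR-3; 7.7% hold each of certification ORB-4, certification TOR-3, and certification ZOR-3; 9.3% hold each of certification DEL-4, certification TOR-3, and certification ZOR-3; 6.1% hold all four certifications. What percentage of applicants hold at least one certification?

Inclusion–exclusion gives
P(at least one) = 44.7 + 47.8 + 35.3 + 33.1 − 20.1 − 11.9 − 18.2 − 18.9 − 15.6 − 13.5 + 7.9 + 9.9 + 7.7 + 9.3 − 6.1 = 91.4%

91.4%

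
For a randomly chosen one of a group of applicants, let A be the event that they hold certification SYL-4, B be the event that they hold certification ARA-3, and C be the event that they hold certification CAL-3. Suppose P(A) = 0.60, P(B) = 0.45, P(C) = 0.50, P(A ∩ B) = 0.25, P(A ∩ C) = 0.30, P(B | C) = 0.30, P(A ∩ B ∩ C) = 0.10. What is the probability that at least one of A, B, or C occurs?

P(B ∩ C) = P(C)·P(B|C) = 0.50 × 0.30 = 0.15
P(A ∪ B ∪ C) = 0.60 + 0.45 + 0.50 − 0.25 − 0.30 − 0.15 + 0.10 = 0.95

0.95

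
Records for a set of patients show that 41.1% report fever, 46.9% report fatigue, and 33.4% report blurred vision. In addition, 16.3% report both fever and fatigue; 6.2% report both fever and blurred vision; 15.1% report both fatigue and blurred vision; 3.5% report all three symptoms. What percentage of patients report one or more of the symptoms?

P(≥1) = 41.1 + 46.9 + 33.4 − 16.3 − 6.2 − 15.1 + 3.5 = 87.3%

87.3%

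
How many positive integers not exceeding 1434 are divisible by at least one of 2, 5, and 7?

942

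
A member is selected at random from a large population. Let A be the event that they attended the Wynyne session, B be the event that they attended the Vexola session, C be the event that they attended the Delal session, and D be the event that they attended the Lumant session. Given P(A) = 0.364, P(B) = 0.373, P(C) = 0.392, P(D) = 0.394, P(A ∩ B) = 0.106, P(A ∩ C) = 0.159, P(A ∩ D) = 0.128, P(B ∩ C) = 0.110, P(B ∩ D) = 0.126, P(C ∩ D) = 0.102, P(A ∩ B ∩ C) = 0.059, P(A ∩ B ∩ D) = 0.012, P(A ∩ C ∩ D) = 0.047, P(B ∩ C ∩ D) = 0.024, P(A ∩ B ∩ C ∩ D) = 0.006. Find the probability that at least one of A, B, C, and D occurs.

P(A ∪ B ∪ C ∪ D) = 0.364 + 0.373 + 0.392 + 0.394 − 0.106 − 0.159 − 0.128 − 0.110 − 0.126 − 0.102 + 0.059 + 0.012 + 0.047 + 0.024 − 0.006 = 0.928

0.928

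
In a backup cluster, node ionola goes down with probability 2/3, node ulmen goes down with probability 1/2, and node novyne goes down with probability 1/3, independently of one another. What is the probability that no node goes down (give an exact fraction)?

P(none) = (1 − 2/3) × (1 − 1/2) × (1 − 1/3) = 1/3 × 1/2 × 2/3 = 1/9

1/9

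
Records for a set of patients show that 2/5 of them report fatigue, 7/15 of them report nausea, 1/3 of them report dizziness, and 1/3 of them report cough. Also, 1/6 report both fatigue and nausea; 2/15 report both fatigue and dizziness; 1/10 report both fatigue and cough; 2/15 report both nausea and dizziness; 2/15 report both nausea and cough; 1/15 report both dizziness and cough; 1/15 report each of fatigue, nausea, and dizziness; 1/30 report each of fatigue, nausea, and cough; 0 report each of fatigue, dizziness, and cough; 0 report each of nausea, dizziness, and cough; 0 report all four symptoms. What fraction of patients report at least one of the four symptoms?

P(union) = 2/5 + 7/15 + 1/3 + 1/3 − 1/6 − 2/15 − 1/10 − 2/15 − 2/15 − 1/15 + 1/15 + 1/30 + 0 + 0 − 0 = 9/10

9/10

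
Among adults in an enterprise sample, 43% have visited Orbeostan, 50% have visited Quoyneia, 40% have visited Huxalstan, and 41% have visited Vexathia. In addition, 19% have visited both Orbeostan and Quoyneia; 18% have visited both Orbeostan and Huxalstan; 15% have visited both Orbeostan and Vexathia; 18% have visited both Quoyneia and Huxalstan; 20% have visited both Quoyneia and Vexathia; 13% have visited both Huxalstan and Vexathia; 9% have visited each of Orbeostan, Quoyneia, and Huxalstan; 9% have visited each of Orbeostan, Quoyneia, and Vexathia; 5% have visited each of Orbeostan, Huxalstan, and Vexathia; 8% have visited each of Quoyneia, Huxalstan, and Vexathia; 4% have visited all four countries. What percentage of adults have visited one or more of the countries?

P(≥1) = 43 + 50 + 40 + 41 − 19 − 18 − 15 − 18 − 20 − 13 + 9 + 9 + 5 + 8 − 4 = 98%

98%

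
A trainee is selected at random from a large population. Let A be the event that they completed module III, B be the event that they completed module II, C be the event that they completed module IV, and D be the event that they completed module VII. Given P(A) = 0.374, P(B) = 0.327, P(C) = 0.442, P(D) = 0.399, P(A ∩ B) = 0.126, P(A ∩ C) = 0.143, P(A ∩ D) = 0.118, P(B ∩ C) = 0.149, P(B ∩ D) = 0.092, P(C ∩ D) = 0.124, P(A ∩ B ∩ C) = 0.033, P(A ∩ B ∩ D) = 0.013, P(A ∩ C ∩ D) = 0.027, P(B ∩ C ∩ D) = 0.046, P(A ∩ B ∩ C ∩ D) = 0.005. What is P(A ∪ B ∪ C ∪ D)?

0.904

P(A ∪ B ∪ C ∪ D) = 0.374 + 0.327 + 0.442 + 0.399 − 0.126 − 0.143 − 0.118 − 0.149 − 0.092 − 0.124 + 0.033 + 0.013 + 0.027 + 0.046 − 0.005 = 0.904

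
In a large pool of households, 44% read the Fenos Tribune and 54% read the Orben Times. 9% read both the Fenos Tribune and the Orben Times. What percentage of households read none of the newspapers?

11%

P(at least one) = 44 + 54 − 9 = 89%
P(none) = 100% − 89% = 11%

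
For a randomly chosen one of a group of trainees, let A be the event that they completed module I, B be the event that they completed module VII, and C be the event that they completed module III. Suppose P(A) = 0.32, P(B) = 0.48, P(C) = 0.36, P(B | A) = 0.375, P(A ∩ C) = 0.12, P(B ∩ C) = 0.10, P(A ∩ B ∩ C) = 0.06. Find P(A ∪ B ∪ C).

0.88

P(A ∩ B) = P(A)·P(B|A) = 0.32 × 0.375 = 0.12
P(A ∪ B ∪ C) = 0.32 + 0.48 + 0.36 − 0.12 − 0.12 − 0.10 + 0.06 = 0.88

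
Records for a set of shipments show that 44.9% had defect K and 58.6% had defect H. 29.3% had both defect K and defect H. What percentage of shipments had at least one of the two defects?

By inclusion–exclusion:
P(at least one) = 44.9 + 58.6 − 29.3 = 74.2%

74.2%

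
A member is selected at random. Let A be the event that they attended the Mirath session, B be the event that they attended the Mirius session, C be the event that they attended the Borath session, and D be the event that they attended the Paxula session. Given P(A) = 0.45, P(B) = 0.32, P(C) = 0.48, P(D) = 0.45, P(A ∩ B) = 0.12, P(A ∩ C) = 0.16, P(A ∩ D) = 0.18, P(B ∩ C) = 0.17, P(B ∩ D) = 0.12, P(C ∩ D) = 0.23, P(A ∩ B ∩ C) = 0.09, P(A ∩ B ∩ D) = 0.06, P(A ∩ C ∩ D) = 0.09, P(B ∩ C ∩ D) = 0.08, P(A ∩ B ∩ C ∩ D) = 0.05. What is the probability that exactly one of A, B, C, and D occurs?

0.50

P(exactly one) = 0.45 + 0.32 + 0.48 + 0.45 − 2·0.12 − 2·0.16 − 2·0.18 − 2·0.17 − 2·0.12 − 2·0.23 + 3·0.09 + 3·0.06 + 3·0.09 + 3·0.08 − 4·0.05 = 0.50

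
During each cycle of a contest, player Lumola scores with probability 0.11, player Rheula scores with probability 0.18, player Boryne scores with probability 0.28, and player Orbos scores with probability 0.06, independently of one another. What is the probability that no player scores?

P(none) = (1 − 0.11) × (1 − 0.18) × (1 − 0.28) × (1 − 0.06) = 0.89 × 0.82 × 0.72 × 0.94 = 0.49392864

0.49392864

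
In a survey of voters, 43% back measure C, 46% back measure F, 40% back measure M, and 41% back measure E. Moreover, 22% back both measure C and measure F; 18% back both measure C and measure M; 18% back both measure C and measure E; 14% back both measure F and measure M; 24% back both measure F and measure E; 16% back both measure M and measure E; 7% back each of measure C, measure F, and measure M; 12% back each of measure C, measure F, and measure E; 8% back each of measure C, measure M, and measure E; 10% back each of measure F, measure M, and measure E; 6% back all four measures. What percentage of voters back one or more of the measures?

89%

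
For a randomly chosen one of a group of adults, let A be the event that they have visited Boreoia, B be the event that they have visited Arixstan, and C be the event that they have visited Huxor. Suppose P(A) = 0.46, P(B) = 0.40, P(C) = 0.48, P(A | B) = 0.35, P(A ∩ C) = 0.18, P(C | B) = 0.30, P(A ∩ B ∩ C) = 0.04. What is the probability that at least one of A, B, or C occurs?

0.94

P(A ∩ B) = P(B)·P(A|B) = 0.40 × 0.35 = 0.14
P(B ∩ C) = P(B)·P(C|B) = 0.40 × 0.30 = 0.12
Inclusion–exclusion gives
P(A ∪ B ∪ C) = 0.46 + 0.40 + 0.48 − 0.14 − 0.18 − 0.12 + 0.04 = 0.94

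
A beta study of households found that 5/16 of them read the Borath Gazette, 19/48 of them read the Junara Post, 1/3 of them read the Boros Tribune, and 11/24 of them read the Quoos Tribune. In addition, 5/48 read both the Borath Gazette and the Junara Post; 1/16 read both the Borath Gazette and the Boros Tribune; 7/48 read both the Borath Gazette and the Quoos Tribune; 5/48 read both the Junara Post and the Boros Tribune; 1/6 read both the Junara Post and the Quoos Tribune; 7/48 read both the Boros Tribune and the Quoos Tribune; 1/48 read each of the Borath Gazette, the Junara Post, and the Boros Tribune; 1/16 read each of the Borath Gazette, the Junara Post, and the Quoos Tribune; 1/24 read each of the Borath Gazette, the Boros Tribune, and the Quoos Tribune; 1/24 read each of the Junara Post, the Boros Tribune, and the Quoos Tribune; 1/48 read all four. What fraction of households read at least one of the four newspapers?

11/12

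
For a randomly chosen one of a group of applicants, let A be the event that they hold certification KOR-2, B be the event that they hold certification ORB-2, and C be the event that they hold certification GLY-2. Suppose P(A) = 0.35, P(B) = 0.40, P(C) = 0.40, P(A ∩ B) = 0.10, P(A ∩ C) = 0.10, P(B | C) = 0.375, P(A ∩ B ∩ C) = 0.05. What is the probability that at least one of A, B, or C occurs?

P(B ∩ C) = P(C)·P(B|C) = 0.40 × 0.375 = 0.15
P(A ∪ B ∪ C) = 0.35 + 0.40 + 0.40 − 0.10 − 0.10 − 0.15 + 0.05 = 0.85

0.85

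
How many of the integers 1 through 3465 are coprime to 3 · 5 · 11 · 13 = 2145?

1551

⌊3465/3⌋ + ⌊3465/5⌋ + ⌊3465/11⌋ + ⌊3465/13⌋ − ⌊3465/15⌋ − ⌊3465/33⌋ − ⌊3465/39⌋ − ⌊3465/55⌋ − ⌊3465/65⌋ − ⌊3465/143⌋ + ⌊3465/165⌋ + ⌊3465/195⌋ + ⌊3465/429⌋ + ⌊3465/715⌋ − ⌊3465/2145⌋ = 1155 + 693 + 315 + 266 − 231 − 105 − 88 − 63 − 53 − 24 + 21 + 17 + 8 + 4 − 1 = 1914
3465 − 1914 = 1551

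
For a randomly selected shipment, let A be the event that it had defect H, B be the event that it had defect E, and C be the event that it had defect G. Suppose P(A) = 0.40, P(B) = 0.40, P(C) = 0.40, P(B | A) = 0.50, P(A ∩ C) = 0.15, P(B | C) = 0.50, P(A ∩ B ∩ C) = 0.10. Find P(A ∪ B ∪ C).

0.75

P(A ∩ B) = P(A)·P(B|A) = 0.40 × 0.50 = 0.20
P(B ∩ C) = P(C)·P(B|C) = 0.40 × 0.50 = 0.20
By inclusion-exclusion,
P(A ∪ B ∪ C) = 0.40 + 0.40 + 0.40 − 0.20 − 0.15 − 0.20 + 0.10 = 0.75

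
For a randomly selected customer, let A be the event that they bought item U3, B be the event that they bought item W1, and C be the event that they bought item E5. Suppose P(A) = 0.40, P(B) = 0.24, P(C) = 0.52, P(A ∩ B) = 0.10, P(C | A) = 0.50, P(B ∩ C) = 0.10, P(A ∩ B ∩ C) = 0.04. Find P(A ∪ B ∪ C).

0.80

P(A ∩ C) = P(A)·P(C|A) = 0.40 × 0.50 = 0.20
By inclusion–exclusion:
P(A ∪ B ∪ C) = 0.40 + 0.24 + 0.52 − 0.10 − 0.20 − 0.10 + 0.04 = 0.80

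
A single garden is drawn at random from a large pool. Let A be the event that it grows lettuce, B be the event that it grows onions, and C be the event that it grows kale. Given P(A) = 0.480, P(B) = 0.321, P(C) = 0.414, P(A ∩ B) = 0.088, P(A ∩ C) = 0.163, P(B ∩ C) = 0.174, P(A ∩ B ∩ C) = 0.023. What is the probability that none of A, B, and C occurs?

0.187

P(A ∪ B ∪ C) = 0.480 + 0.321 + 0.414 − 0.088 − 0.163 − 0.174 + 0.023 = 0.813
P(none) = 1 − 0.813 = 0.187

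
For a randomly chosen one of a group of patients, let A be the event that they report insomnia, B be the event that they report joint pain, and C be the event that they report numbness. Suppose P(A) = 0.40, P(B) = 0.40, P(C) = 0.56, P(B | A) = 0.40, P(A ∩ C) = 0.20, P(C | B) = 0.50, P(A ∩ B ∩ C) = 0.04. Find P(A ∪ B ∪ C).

0.84

P(A ∩ B) = P(A)·P(B|A) = 0.40 × 0.40 = 0.16
P(B ∩ C) = P(B)·P(C|B) = 0.40 × 0.50 = 0.20
P(A ∪ B ∪ C) = 0.40 + 0.40 + 0.56 − 0.16 − 0.20 − 0.20 + 0.04 = 0.84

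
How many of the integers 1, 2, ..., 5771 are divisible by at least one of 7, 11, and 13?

floor(5771/7) + floor(5771/11) + floor(5771/13) − floor(5771/77) − floor(5771/91) − floor(5771/143) + floor(5771/1001) = 824 + 524 + 443 − 74 − 63 − 40 + 5 = 1619

1619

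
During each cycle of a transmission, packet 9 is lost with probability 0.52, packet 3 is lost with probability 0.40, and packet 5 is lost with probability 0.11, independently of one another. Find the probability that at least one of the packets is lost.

0.74368

Independence gives P(none) = ∏(1 − pᵢ).
P(none) = (1 − 0.52) × (1 − 0.40) × (1 − 0.11) = 0.48 × 0.60 × 0.89 = 0.25632
P(at least one) = 1 − 0.25632 = 0.74368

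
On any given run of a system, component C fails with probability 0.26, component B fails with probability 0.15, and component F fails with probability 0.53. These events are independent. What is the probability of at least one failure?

P(none) = (1 − 0.26) × (1 − 0.15) × (1 − 0.53) = 0.74 × 0.85 × 0.47 = 0.29563
P(at least one) = 1 − 0.29563 = 0.70437

0.70437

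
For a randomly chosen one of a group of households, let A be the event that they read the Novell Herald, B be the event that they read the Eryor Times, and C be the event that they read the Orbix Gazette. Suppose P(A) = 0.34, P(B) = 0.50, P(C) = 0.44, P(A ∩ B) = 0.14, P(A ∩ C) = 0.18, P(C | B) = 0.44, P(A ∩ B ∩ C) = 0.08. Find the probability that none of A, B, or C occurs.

P(B ∩ C) = P(B)·P(C|B) = 0.50 × 0.44 = 0.22
P(A ∪ B ∪ C) = 0.34 + 0.50 + 0.44 − 0.14 − 0.18 − 0.22 + 0.08 = 0.82
P(none) = 1 − 0.82 = 0.18

0.18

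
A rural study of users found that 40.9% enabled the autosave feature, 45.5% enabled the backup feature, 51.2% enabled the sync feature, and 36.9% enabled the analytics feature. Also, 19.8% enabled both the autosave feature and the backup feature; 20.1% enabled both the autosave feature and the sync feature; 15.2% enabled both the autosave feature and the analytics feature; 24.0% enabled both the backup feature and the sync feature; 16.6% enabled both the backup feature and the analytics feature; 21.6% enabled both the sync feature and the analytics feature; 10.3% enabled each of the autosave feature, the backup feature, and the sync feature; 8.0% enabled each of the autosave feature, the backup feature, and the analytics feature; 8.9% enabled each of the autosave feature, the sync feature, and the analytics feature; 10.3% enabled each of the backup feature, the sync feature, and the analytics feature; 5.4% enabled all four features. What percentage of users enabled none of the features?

10.7%

Inclusion–exclusion gives
P(≥1) = 40.9 + 45.5 + 51.2 + 36.9 − 19.8 − 20.1 − 15.2 − 24.0 − 16.6 − 21.6 + 10.3 + 8.0 + 8.9 + 10.3 − 5.4 = 89.3%
P(none) = 100% − 89.3% = 10.7%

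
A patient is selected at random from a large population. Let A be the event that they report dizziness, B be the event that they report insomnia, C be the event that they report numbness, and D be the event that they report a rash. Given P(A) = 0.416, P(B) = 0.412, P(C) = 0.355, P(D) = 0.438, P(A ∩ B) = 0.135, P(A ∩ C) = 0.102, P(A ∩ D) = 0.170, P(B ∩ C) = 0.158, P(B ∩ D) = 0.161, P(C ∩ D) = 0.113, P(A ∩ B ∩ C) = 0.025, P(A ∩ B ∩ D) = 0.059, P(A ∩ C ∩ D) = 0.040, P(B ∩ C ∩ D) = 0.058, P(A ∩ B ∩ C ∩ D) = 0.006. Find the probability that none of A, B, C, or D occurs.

0.042

Using inclusion–exclusion:
P(A ∪ B ∪ C ∪ D) = 0.416 + 0.412 + 0.355 + 0.438 − 0.135 − 0.102 − 0.170 − 0.158 − 0.161 − 0.113 + 0.025 + 0.059 + 0.040 + 0.058 − 0.006 = 0.958
P(none) = 1 − 0.958 = 0.042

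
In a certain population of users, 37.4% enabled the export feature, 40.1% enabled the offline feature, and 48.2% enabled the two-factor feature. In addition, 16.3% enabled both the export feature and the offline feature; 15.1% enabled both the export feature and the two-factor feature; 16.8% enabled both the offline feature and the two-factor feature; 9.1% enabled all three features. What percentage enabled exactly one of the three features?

56.6%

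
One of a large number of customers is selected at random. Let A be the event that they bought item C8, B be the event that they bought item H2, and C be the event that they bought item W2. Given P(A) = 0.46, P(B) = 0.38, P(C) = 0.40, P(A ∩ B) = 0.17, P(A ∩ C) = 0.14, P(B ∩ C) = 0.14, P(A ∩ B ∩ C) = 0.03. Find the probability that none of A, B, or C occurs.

By inclusion-exclusion,
P(A ∪ B ∪ C) = 0.46 + 0.38 + 0.40 − 0.17 − 0.14 − 0.14 + 0.03 = 0.82
P(none) = 1 − 0.82 = 0.18

0.18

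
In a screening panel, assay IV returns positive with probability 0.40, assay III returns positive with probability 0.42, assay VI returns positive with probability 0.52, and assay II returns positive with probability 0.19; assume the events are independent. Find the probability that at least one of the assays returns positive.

0.8646976

Independence gives P(none) = ∏(1 − pᵢ).
P(none) = (1 − 0.40) × (1 − 0.42) × (1 − 0.52) × (1 − 0.19) = 0.60 × 0.58 × 0.48 × 0.81 = 0.1353024
P(at least one) = 1 − 0.1353024 = 0.8646976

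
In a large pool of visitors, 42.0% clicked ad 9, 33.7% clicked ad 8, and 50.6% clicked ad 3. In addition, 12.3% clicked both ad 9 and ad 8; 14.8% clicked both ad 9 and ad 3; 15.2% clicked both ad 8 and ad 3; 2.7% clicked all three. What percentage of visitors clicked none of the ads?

13.3%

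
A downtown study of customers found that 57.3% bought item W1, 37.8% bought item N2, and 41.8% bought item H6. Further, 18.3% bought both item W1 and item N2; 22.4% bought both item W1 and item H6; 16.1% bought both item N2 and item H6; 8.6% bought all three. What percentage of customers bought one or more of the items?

88.7%

P(union) = 57.3 + 37.8 + 41.8 − 18.3 − 22.4 − 16.1 + 8.6 = 88.7%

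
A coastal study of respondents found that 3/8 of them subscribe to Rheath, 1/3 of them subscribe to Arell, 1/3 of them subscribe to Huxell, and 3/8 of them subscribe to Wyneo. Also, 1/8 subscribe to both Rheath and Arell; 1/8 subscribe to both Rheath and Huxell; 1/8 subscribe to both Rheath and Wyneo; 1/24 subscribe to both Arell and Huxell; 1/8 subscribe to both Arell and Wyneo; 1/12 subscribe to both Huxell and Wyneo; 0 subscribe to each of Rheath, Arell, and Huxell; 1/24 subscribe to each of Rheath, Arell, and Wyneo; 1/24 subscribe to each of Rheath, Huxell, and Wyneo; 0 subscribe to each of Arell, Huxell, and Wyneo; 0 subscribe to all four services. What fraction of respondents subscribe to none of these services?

1/8

Using inclusion–exclusion:
P(union) = 3/8 + 1/3 + 1/3 + 3/8 − 1/8 − 1/8 − 1/8 − 1/24 − 1/8 − 1/12 + 0 + 1/24 + 1/24 + 0 − 0 = 7/8
P(none) = 1 − 7/8 = 1/8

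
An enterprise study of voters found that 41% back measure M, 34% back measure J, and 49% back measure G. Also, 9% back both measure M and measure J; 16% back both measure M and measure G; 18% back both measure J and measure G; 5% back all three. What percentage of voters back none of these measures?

14%

By inclusion-exclusion,
P(≥1) = 41 + 34 + 49 − 9 − 16 − 18 + 5 = 86%
P(none) = 100% − 86% = 14%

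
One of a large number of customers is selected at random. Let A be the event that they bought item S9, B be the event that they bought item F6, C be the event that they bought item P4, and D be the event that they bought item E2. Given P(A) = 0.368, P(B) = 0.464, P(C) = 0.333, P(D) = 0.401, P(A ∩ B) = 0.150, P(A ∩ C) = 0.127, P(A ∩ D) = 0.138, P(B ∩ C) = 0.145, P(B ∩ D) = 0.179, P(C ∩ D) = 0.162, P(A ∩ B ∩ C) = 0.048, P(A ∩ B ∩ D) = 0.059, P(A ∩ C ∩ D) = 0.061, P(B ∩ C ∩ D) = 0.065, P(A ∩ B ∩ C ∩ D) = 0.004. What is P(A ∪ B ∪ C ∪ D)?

P(A ∪ B ∪ C ∪ D) = 0.368 + 0.464 + 0.333 + 0.401 − 0.150 − 0.127 − 0.138 − 0.145 − 0.179 − 0.162 + 0.048 + 0.059 + 0.061 + 0.065 − 0.004 = 0.894

0.894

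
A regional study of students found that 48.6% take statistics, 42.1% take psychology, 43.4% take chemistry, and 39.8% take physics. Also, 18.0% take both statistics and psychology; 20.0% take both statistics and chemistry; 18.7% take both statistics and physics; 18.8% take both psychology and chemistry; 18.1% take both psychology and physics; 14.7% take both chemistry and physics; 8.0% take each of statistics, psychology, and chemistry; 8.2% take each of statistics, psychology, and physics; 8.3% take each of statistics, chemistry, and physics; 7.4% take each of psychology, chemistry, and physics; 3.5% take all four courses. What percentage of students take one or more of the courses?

94.0%

P(≥1) = 48.6 + 42.1 + 43.4 + 39.8 − 18.0 − 20.0 − 18.7 − 18.8 − 18.1 − 14.7 + 8.0 + 8.2 + 8.3 + 7.4 − 3.5 = 94.0%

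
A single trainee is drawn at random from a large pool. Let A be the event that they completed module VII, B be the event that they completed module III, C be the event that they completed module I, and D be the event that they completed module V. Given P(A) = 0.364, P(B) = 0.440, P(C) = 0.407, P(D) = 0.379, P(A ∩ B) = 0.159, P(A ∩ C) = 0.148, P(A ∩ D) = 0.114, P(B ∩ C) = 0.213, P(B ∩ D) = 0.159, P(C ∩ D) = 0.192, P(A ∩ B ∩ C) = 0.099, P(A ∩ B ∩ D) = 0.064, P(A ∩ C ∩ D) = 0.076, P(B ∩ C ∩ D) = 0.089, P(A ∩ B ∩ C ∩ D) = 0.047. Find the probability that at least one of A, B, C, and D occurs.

P(A ∪ B ∪ C ∪ D) = 0.364 + 0.440 + 0.407 + 0.379 − 0.159 − 0.148 − 0.114 − 0.213 − 0.159 − 0.192 + 0.099 + 0.064 + 0.076 + 0.089 − 0.047 = 0.886

0.886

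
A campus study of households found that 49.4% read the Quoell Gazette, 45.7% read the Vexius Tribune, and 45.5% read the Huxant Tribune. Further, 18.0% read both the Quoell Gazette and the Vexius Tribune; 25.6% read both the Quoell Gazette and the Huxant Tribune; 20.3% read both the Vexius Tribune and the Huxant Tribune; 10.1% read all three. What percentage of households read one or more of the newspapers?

86.8%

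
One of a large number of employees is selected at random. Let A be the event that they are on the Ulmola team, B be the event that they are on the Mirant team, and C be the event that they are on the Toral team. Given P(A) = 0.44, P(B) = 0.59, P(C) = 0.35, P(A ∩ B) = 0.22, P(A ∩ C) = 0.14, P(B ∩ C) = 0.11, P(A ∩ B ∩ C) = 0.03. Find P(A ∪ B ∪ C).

Apply inclusion-exclusion:
P(A ∪ B ∪ C) = 0.44 + 0.59 + 0.35 − 0.22 − 0.14 − 0.11 + 0.03 = 0.94

0.94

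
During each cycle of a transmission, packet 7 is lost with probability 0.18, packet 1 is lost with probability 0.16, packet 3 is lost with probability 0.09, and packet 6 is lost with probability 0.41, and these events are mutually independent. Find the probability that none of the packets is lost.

Since the events are independent, P(none) is the product of the individual non-occurrence probabilities.
P(none) = (1 − 0.18) × (1 − 0.16) × (1 − 0.09) × (1 − 0.41) = 0.82 × 0.84 × 0.91 × 0.59 = 0.36981672

0.36981672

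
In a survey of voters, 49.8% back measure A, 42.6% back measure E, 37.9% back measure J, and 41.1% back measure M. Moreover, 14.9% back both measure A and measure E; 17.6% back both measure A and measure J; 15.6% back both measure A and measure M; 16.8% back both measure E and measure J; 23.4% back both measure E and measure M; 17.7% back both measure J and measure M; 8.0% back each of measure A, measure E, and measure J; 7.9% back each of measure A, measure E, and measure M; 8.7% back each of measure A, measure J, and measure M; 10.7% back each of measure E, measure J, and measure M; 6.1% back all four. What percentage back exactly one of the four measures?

40.9%

By inclusion–exclusion (exactly-one form):
P(exactly one) = 49.8 + 42.6 + 37.9 + 41.1 − 2·14.9 − 2·17.6 − 2·15.6 − 2·16.8 − 2·23.4 − 2·17.7 + 3·8.0 + 3·7.9 + 3·8.7 + 3·10.7 − 4·6.1 = 40.9%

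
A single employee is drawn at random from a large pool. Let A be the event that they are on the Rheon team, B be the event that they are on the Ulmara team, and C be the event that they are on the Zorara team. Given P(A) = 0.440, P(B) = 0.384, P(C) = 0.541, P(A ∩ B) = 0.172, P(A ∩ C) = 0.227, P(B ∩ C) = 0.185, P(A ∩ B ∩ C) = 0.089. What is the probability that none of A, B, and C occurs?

0.130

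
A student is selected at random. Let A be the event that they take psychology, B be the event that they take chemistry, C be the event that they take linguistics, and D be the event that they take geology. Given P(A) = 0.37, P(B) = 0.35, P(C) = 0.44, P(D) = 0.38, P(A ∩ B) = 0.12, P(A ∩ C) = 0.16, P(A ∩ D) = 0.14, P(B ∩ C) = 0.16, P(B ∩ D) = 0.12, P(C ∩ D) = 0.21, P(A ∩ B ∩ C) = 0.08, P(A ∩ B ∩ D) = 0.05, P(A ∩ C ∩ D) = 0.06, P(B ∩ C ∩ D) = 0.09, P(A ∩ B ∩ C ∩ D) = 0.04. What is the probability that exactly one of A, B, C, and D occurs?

0.40

By inclusion–exclusion (exactly-one form):
P(exactly one) = 0.37 + 0.35 + 0.44 + 0.38 − 2·0.12 − 2·0.16 − 2·0.14 − 2·0.16 − 2·0.12 − 2·0.21 + 3·0.08 + 3·0.05 + 3·0.06 + 3·0.09 − 4·0.04 = 0.40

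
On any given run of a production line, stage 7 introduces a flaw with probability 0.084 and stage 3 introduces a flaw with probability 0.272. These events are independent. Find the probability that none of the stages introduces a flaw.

P(none) = (1 − 0.084) × (1 − 0.272) = 0.916 × 0.728 = 0.666848

0.666848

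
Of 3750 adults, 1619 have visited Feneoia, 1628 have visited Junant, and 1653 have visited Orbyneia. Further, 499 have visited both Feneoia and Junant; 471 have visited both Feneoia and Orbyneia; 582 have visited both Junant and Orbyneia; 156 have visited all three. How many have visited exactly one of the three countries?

2264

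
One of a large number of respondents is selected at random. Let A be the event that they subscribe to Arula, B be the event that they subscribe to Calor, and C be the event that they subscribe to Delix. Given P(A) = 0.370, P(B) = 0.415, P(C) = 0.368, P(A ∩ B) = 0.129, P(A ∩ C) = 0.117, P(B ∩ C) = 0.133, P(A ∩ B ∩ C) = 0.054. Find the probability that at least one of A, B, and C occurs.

Inclusion–exclusion gives
P(A ∪ B ∪ C) = 0.370 + 0.415 + 0.368 − 0.129 − 0.117 − 0.133 + 0.054 = 0.828

0.828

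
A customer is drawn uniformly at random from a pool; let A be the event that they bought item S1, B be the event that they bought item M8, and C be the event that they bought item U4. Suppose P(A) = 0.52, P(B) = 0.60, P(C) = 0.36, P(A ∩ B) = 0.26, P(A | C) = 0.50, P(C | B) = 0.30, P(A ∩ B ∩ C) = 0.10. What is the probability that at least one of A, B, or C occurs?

0.96

P(A ∩ C) = P(C)·P(A|C) = 0.36 × 0.50 = 0.18
P(B ∩ C) = P(B)·P(C|B) = 0.60 × 0.30 = 0.18
Apply inclusion-exclusion:
P(A ∪ B ∪ C) = 0.52 + 0.60 + 0.36 − 0.26 − 0.18 − 0.18 + 0.10 = 0.96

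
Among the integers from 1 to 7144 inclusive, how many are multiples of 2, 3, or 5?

Apply inclusion-exclusion:
⌊7144/2⌋ + ⌊7144/3⌋ + ⌊7144/5⌋ − ⌊7144/6⌋ − ⌊7144/10⌋ − ⌊7144/15⌋ + ⌊7144/30⌋ = 3572 + 2381 + 1428 − 1190 − 714 − 476 + 238 = 5239

5239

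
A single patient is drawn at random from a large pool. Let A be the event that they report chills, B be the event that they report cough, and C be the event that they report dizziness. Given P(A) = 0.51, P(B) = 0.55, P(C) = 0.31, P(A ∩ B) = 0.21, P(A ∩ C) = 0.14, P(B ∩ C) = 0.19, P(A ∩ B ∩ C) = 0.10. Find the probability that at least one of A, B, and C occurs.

By inclusion-exclusion,
P(A ∪ B ∪ C) = 0.51 + 0.55 + 0.31 − 0.21 − 0.14 − 0.19 + 0.10 = 0.93

0.93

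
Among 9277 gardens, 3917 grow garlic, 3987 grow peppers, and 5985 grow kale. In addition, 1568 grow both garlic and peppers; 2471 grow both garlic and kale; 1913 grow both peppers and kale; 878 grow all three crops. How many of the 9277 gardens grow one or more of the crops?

8815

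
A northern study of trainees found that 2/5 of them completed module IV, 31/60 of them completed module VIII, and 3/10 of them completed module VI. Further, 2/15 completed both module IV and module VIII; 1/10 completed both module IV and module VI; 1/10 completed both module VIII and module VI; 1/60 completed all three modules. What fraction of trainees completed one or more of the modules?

9/10

Apply inclusion-exclusion:
P(union) = 2/5 + 31/60 + 3/10 − 2/15 − 1/10 − 1/10 + 1/60 = 9/10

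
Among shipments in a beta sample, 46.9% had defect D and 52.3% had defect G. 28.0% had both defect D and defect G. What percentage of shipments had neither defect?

P(≥1) = 46.9 + 52.3 − 28.0 = 71.2%
P(none) = 100% − 71.2% = 28.8%

28.8%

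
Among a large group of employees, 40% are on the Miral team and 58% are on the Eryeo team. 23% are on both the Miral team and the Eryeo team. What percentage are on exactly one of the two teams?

P(exactly one) = 40 + 58 − 2·23 = 52%

52%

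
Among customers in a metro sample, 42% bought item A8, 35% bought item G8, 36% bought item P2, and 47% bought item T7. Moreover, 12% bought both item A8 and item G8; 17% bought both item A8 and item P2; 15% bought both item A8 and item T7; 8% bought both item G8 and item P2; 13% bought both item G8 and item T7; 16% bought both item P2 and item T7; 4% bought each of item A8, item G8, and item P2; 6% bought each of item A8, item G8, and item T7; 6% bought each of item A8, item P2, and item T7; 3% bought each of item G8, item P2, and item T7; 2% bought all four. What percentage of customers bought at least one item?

Apply inclusion-exclusion:
P(≥1) = 42 + 35 + 36 + 47 − 12 − 17 − 15 − 8 − 13 − 16 + 4 + 6 + 6 + 3 − 2 = 96%

96%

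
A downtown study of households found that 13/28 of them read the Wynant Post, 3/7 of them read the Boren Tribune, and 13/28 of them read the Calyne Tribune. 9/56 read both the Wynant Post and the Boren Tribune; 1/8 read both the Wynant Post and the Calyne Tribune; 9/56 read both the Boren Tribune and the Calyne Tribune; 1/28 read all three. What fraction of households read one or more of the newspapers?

P(at least one) = 13/28 + 3/7 + 13/28 − 9/56 − 1/8 − 9/56 + 1/28 = 53/56

53/56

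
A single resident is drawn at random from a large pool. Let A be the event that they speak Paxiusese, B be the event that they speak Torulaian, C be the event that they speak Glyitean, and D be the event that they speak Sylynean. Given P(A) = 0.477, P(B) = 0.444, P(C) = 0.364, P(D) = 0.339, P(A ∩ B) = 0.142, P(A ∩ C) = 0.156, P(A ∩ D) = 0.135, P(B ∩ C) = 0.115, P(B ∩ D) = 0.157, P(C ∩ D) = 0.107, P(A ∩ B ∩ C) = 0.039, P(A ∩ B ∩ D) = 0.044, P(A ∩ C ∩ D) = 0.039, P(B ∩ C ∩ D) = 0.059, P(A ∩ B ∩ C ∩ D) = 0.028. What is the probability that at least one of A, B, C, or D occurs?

0.965

P(A ∪ B ∪ C ∪ D) = 0.477 + 0.444 + 0.364 + 0.339 − 0.142 − 0.156 − 0.135 − 0.115 − 0.157 − 0.107 + 0.039 + 0.044 + 0.039 + 0.059 − 0.028 = 0.965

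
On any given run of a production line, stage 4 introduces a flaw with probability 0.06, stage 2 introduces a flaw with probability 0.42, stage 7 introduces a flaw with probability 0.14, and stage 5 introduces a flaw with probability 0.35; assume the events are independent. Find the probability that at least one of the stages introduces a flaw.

Independence gives P(none) = ∏(1 − pᵢ).
P(none) = (1 − 0.06) × (1 − 0.42) × (1 − 0.14) × (1 − 0.35) = 0.94 × 0.58 × 0.86 × 0.65 = 0.3047668
P(at least one) = 1 − 0.3047668 = 0.6952332

0.6952332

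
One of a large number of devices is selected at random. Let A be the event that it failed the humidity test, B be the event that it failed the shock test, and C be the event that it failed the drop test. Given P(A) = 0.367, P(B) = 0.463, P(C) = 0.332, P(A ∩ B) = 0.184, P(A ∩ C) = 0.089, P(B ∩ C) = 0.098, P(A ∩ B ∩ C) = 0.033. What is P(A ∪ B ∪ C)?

P(A ∪ B ∪ C) = 0.367 + 0.463 + 0.332 − 0.184 − 0.089 − 0.098 + 0.033 = 0.824

0.824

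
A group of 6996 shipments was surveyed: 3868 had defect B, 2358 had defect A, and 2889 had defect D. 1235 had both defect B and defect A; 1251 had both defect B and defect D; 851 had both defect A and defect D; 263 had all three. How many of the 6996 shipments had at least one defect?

By inclusion–exclusion:
N(≥1) = 3868 + 2358 + 2889 − 1235 − 1251 − 851 + 263 = 6041

6041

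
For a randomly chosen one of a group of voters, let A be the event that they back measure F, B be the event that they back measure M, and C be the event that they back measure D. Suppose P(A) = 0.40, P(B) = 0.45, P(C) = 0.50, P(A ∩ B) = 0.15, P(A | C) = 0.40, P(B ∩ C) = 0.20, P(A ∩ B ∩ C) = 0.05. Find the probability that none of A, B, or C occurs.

P(A ∩ C) = P(C)·P(A|C) = 0.50 × 0.40 = 0.20
P(A ∪ B ∪ C) = 0.40 + 0.45 + 0.50 − 0.15 − 0.20 − 0.20 + 0.05 = 0.85
P(none) = 1 − 0.85 = 0.15

0.15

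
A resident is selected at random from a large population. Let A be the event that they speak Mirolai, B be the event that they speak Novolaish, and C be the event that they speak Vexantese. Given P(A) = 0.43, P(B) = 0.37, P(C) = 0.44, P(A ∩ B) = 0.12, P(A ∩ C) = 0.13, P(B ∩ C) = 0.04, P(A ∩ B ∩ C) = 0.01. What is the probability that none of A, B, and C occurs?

0.04

Using inclusion–exclusion:
P(A ∪ B ∪ C) = 0.43 + 0.37 + 0.44 − 0.12 − 0.13 − 0.04 + 0.01 = 0.96
P(none) = 1 − 0.96 = 0.04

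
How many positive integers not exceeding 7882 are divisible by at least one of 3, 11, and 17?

Using inclusion–exclusion:
2627 + 716 + 463 − 238 − 154 − 42 + 14 = 3386

3386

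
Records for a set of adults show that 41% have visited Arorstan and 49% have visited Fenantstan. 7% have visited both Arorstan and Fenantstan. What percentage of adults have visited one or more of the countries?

By inclusion–exclusion:
P(at least one) = 41 + 49 − 7 = 83%

83%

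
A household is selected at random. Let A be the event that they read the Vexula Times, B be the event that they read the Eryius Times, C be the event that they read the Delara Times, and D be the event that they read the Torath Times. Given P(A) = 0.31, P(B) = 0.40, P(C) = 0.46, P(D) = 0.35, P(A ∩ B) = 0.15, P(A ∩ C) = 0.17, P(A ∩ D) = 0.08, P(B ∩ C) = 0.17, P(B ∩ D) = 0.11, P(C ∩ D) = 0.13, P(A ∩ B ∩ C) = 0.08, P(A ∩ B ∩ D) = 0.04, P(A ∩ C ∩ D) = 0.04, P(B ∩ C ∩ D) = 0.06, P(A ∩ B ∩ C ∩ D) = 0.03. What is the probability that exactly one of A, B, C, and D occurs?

Using the inclusion–exclusion count for exactly one event:
P(exactly one) = 0.31 + 0.40 + 0.46 + 0.35 − 2·0.15 − 2·0.17 − 2·0.08 − 2·0.17 − 2·0.11 − 2·0.13 + 3·0.08 + 3·0.04 + 3·0.04 + 3·0.06 − 4·0.03 = 0.44

0.44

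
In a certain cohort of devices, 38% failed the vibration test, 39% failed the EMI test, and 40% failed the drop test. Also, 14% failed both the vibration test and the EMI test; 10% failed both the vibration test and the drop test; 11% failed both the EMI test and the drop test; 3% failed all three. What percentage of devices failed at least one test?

Inclusion–exclusion gives
P(≥1) = 38 + 39 + 40 − 14 − 10 − 11 + 3 = 85%

85%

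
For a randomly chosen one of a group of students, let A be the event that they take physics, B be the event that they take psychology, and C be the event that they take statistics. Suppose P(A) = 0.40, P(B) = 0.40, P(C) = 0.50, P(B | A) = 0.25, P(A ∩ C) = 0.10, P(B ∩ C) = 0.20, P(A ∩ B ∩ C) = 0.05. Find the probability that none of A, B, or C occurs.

P(A ∩ B) = P(A)·P(B|A) = 0.40 × 0.25 = 0.10
By inclusion-exclusion,
P(A ∪ B ∪ C) = 0.40 + 0.40 + 0.50 − 0.10 − 0.10 − 0.20 + 0.05 = 0.95
P(none) = 1 − 0.95 = 0.05

0.05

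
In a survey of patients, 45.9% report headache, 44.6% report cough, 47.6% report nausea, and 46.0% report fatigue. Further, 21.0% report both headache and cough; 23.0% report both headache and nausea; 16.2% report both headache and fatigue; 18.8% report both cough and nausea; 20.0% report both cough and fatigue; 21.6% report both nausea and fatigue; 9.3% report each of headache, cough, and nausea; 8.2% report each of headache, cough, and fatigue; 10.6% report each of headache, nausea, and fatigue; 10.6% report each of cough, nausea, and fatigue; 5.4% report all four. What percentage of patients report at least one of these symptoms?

96.8%

P(at least one) = 45.9 + 44.6 + 47.6 + 46.0 − 21.0 − 23.0 − 16.2 − 18.8 − 20.0 − 21.6 + 9.3 + 8.2 + 10.6 + 10.6 − 5.4 = 96.8%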